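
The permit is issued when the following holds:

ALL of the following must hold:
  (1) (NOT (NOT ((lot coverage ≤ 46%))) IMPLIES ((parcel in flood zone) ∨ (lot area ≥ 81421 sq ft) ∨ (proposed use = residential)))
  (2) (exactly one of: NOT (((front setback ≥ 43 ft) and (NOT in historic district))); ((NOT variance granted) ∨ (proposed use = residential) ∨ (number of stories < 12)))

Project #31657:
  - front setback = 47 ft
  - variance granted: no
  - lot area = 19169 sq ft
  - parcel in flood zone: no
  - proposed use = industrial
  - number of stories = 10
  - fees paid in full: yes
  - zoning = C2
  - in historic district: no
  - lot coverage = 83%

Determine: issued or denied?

Issued

Atomic conditions:
  lot coverage ≤ 46%: 83 ≤ 46 is false
  parcel in flood zone: no → false
  lot area ≥ 81421 sq ft: 19169 ≥ 81421 is false
  proposed use = residential: industrial == residential is false
  front setback ≥ 43 ft: 47 ≥ 43 is true
  NOT in historic district: no → true
  NOT variance granted: no → true
  number of stories < 12: 10 < 12 is true
Combine:
[1.1.1] NOT false = true
[1.1] NOT true = false
[1.2] false OR false OR false = false
[1] false → false (antecedent false ⇒ implication holds) = true
[2.1.1] true AND true = true
[2.1] NOT true = false
[2.2] true OR false OR true = true
[2] exactly-one(false, true) = true
[root] true AND true = true
Overall: true → issued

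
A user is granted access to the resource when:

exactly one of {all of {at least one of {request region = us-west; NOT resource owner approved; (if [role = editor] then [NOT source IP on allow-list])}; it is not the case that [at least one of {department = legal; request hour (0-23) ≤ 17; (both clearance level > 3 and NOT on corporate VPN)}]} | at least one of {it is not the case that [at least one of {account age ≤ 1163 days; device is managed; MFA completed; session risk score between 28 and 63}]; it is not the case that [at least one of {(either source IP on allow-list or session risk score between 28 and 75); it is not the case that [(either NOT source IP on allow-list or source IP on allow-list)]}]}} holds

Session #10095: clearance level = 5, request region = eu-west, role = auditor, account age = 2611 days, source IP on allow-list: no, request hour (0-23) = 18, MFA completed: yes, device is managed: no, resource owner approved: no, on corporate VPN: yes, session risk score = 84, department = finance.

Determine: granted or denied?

Denied

Atomic conditions:
  request region = us-west: eu-west == us-west is false
  NOT resource owner approved: no → true
  role = editor: auditor == editor is false
  NOT source IP on allow-list: no → true
  department = legal: finance == legal is false
  request hour (0-23) ≤ 17: 18 ≤ 17 is false
  clearance level > 3: 5 > 3 is true
  NOT on corporate VPN: yes → false
  account age ≤ 1163 days: 2611 ≤ 1163 is false
  device is managed: no → false
  MFA completed: yes → true
  session risk score between 28 and 63: 84 in [28, 63] is false
  source IP on allow-list: no → false
  session risk score between 28 and 75: 84 in [28, 75] is false
Combine:
[1.1.3] false → true (antecedent false ⇒ implication holds) = true
[1.1] false OR true OR true = true
[1.2.1.3] true AND false = false
[1.2.1] false OR false OR false = false
[1.2] NOT false = true
[1] true AND true = true
[2.1.1] false OR false OR true OR false = true
[2.1] NOT true = false
[2.2.1.1] false OR false = false
[2.2.1.2.1] true OR false = true
[2.2.1.2] NOT true = false
[2.2.1] false OR false = false
[2.2] NOT false = true
[2] false OR true = true
[root] exactly-one(true, true) = false
Overall: false → denied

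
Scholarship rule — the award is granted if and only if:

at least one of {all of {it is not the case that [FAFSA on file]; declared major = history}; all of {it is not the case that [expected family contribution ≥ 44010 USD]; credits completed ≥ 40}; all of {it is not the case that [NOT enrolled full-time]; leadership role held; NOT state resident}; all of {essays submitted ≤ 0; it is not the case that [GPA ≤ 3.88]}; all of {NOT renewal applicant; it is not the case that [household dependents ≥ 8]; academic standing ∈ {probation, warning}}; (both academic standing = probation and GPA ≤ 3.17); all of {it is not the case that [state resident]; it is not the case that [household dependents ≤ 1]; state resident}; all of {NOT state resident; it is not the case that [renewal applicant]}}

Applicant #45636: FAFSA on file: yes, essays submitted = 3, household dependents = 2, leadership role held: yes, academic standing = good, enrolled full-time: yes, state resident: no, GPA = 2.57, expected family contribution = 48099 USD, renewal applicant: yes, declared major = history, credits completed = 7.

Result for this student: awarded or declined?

Awarded

Atomic conditions:
  FAFSA on file: yes → true
  declared major = history: history == history is true
  expected family contribution ≥ 44010 USD: 48099 ≥ 44010 is true
  credits completed ≥ 40: 7 ≥ 40 is false
  NOT enrolled full-time: yes → false
  leadership role held: yes → true
  NOT state resident: no → true
  essays submitted ≤ 0: 3 ≤ 0 is false
  GPA ≤ 3.88: 2.57 ≤ 3.88 is true
  NOT renewal applicant: yes → false
  household dependents ≥ 8: 2 ≥ 8 is false
  academic standing ∈ {probation, warning}: good is not in the set → false
  academic standing = probation: good == probation is false
  GPA ≤ 3.17: 2.57 ≤ 3.17 is true
  state resident: no → false
  household dependents ≤ 1: 2 ≤ 1 is false
  renewal applicant: yes → true
Combine:
[1.1] NOT true = false
[1] false AND true = false
[2.1] NOT true = false
[2] false AND false = false
[3.1] NOT false = true
[3] true AND true AND true = true
[4.2] NOT true = false
[4] false AND false = false
[5.2] NOT false = true
[5] false AND true AND false = false
[6] false AND true = false
[7.1] NOT false = true
[7.2] NOT false = true
[7] true AND true AND false = false
[8.2] NOT true = false
[8] true AND false = false
[root] false OR false OR true OR false OR false OR false OR false OR false = true
Overall: true → awarded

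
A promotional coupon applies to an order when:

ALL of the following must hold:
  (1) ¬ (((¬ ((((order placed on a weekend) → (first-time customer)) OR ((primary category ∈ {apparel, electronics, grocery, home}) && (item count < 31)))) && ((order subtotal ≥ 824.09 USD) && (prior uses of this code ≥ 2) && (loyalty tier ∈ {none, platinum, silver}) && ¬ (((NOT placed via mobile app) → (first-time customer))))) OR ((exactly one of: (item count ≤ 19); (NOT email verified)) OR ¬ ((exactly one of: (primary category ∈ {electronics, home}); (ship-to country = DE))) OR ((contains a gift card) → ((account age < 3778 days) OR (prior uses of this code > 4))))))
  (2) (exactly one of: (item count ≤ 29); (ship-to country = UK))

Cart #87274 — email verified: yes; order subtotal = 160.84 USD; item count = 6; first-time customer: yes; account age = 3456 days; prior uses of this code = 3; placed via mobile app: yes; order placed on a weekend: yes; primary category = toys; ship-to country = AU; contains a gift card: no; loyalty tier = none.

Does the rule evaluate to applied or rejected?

Rejected

Atomic conditions:
  order placed on a weekend: yes → true
  first-time customer: yes → true
  primary category ∈ {apparel, electronics, grocery, home}: toys is not in the set → false
  item count < 31: 6 < 31 is true
  order subtotal ≥ 824.09 USD: 160.84 ≥ 824.09 is false
  prior uses of this code ≥ 2: 3 ≥ 2 is true
  loyalty tier ∈ {none, platinum, silver}: none is in the set → true
  NOT placed via mobile app: yes → false
  item count ≤ 19: 6 ≤ 19 is true
  NOT email verified: yes → false
  primary category ∈ {electronics, home}: toys is not in the set → false
  ship-to country = DE: AU == DE is false
  contains a gift card: no → false
  account age < 3778 days: 3456 < 3778 is true
  prior uses of this code > 4: 3 > 4 is false
  item count ≤ 29: 6 ≤ 29 is true
  ship-to country = UK: AU == UK is false
Combine:
[1.1.1.1.1.1] true → true = true
[1.1.1.1.1.2] false AND true = false
[1.1.1.1.1] true OR false = true
[1.1.1.1] NOT true = false
[1.1.1.2.4.1] false → true (antecedent false ⇒ implication holds) = true
[1.1.1.2.4] NOT true = false
[1.1.1.2] false AND true AND true AND false = false
[1.1.1] false AND false = false
[1.1.2.1] exactly-one(true, false) = true
[1.1.2.2.1] exactly-one(false, false) = false
[1.1.2.2] NOT false = true
[1.1.2.3.2] true OR false = true
[1.1.2.3] false → true (antecedent false ⇒ implication holds) = true
[1.1.2] true OR true OR true = true
[1.1] false OR true = true
[1] NOT true = false
[2] exactly-one(true, false) = true
[root] false AND true = false
Overall: false → rejected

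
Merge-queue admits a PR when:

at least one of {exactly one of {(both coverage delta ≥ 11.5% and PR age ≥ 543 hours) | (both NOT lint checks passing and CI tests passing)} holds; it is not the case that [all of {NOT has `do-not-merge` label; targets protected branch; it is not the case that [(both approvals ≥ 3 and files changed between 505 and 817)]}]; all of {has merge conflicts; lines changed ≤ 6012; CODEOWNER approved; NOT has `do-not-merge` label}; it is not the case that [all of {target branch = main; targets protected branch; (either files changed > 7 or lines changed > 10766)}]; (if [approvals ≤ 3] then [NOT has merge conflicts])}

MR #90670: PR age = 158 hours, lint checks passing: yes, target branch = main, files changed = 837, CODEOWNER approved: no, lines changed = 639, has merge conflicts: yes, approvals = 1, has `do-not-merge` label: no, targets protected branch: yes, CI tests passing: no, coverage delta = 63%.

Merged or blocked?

Blocked

Atomic conditions:
  coverage delta ≥ 11.5%: 63 ≥ 11.5 is true
  PR age ≥ 543 hours: 158 ≥ 543 is false
  NOT lint checks passing: yes → false
  CI tests passing: no → false
  NOT has `do-not-merge` label: no → true
  targets protected branch: yes → true
  approvals ≥ 3: 1 ≥ 3 is false
  files changed between 505 and 817: 837 in [505, 817] is false
  has merge conflicts: yes → true
  lines changed ≤ 6012: 639 ≤ 6012 is true
  CODEOWNER approved: no → false
  target branch = main: main == main is true
  files changed > 7: 837 > 7 is true
  lines changed > 10766: 639 > 10766 is false
  approvals ≤ 3: 1 ≤ 3 is true
  NOT has merge conflicts: yes → false
Combine:
[1.1] true AND false = false
[1.2] false AND false = false
[1] exactly-one(false, false) = false
[2.1.3.1] false AND false = false
[2.1.3] NOT false = true
[2.1] true AND true AND true = true
[2] NOT true = false
[3] true AND true AND false AND true = false
[4.1.3] true OR false = true
[4.1] true AND true AND true = true
[4] NOT true = false
[5] true → false = false
[root] false OR false OR false OR false OR false = false
Overall: false → blocked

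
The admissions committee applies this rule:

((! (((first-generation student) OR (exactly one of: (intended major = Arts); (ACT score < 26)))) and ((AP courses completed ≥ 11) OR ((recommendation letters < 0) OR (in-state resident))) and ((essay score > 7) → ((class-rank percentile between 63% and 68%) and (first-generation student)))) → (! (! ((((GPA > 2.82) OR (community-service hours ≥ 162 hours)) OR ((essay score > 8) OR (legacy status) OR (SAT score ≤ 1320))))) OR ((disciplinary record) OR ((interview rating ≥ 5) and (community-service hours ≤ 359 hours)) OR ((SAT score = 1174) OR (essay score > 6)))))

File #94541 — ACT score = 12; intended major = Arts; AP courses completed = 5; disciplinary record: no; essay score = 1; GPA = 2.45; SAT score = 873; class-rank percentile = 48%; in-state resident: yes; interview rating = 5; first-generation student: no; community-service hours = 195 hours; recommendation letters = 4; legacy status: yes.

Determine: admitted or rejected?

Atomic conditions:
  first-generation student: no → false
  intended major = Arts: Arts == Arts is true
  ACT score < 26: 12 < 26 is true
  AP courses completed ≥ 11: 5 ≥ 11 is false
  recommendation letters < 0: 4 < 0 is false
  in-state resident: yes → true
  essay score > 7: 1 > 7 is false
  class-rank percentile between 63% and 68%: 48 in [63, 68] is false
  GPA > 2.82: 2.45 > 2.82 is false
  community-service hours ≥ 162 hours: 195 ≥ 162 is true
  essay score > 8: 1 > 8 is false
  legacy status: yes → true
  SAT score ≤ 1320: 873 ≤ 1320 is true
  disciplinary record: no → false
  interview rating ≥ 5: 5 ≥ 5 is true
  community-service hours ≤ 359 hours: 195 ≤ 359 is true
  SAT score = 1174: 873 == 1174 is false
  essay score > 6: 1 > 6 is false
Combine:
[1.1.1.2] exactly-one(true, true) = false
[1.1.1] false OR false = false
[1.1] NOT false = true
[1.2.2] false OR true = true
[1.2] false OR true = true
[1.3.2] false AND false = false
[1.3] false → false (antecedent false ⇒ implication holds) = true
[1] true AND true AND true = true
[2.1.1.1.1] false OR true = true
[2.1.1.1.2] false OR true OR true = true
[2.1.1.1] true OR true = true
[2.1.1] NOT true = false
[2.1] NOT false = true
[2.2.2] true AND true = true
[2.2.3] false OR false = false
[2.2] false OR true OR false = true
[2] true OR true = true
[root] true → true = true
Overall: true → admitted

Admitted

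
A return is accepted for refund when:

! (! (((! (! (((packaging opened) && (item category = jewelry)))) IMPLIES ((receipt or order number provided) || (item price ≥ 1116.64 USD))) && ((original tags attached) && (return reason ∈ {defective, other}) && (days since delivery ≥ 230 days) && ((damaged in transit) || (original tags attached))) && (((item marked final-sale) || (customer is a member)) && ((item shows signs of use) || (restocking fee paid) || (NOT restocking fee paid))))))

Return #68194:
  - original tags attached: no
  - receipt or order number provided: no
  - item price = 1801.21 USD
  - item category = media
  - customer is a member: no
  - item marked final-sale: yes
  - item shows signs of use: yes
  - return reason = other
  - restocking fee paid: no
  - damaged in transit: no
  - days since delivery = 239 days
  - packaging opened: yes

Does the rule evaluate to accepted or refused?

Atomic conditions:
  packaging opened: yes → true
  item category = jewelry: media == jewelry is false
  receipt or order number provided: no → false
  item price ≥ 1116.64 USD: 1801.21 ≥ 1116.64 is true
  original tags attached: no → false
  return reason ∈ {defective, other}: other is in the set → true
  days since delivery ≥ 230 days: 239 ≥ 230 is true
  damaged in transit: no → false
  item marked final-sale: yes → true
  customer is a member: no → false
  item shows signs of use: yes → true
  restocking fee paid: no → false
  NOT restocking fee paid: no → true
Combine:
[1.1.1.1.1.1] true AND false = false
[1.1.1.1.1] NOT false = true
[1.1.1.1] NOT true = false
[1.1.1.2] false OR true = true
[1.1.1] false → true (antecedent false ⇒ implication holds) = true
[1.1.2.4] false OR false = false
[1.1.2] false AND true AND true AND false = false
[1.1.3.1] true OR false = true
[1.1.3.2] true OR false OR true = true
[1.1.3] true AND true = true
[1.1] true AND false AND true = false
[1] NOT false = true
[root] NOT true = false
Overall: false → refused

Refused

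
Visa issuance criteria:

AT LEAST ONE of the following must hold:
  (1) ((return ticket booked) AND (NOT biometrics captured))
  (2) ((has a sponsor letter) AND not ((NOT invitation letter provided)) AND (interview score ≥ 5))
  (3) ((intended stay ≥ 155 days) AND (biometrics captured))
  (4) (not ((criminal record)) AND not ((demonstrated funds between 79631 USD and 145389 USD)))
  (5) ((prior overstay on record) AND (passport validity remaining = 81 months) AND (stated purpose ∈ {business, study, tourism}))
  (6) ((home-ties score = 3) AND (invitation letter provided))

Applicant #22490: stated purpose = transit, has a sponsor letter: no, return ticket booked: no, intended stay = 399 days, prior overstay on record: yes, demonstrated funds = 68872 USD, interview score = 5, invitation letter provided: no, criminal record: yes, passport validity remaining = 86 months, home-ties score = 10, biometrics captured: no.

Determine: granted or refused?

Refused

Atomic conditions:
  return ticket booked: no → false
  NOT biometrics captured: no → true
  has a sponsor letter: no → false
  NOT invitation letter provided: no → true
  interview score ≥ 5: 5 ≥ 5 is true
  intended stay ≥ 155 days: 399 ≥ 155 is true
  biometrics captured: no → false
  criminal record: yes → true
  demonstrated funds between 79631 USD and 145389 USD: 68872 in [79631, 145389] is false
  prior overstay on record: yes → true
  passport validity remaining = 81 months: 86 == 81 is false
  stated purpose ∈ {business, study, tourism}: transit is not in the set → false
  home-ties score = 3: 10 == 3 is false
  invitation letter provided: no → false
Combine:
[1] false AND true = false
[2.2] NOT true = false
[2] false AND false AND true = false
[3] true AND false = false
[4.1] NOT true = false
[4.2] NOT false = true
[4] false AND true = false
[5] true AND false AND false = false
[6] false AND false = false
[root] false OR false OR false OR false OR false OR false = false
Overall: false → refused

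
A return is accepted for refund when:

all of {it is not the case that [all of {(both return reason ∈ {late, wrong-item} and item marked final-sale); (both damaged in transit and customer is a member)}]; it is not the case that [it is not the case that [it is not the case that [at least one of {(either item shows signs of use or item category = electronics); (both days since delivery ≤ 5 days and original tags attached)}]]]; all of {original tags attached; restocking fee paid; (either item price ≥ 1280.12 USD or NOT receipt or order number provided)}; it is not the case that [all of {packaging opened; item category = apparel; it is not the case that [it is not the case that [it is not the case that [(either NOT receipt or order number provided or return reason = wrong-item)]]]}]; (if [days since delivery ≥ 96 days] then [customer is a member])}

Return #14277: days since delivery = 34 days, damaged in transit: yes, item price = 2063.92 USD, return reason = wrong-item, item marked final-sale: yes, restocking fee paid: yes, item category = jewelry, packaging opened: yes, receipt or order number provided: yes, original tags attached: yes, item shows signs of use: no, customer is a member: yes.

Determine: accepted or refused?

Refused

Atomic conditions:
  return reason ∈ {late, wrong-item}: wrong-item is in the set → true
  item marked final-sale: yes → true
  damaged in transit: yes → true
  customer is a member: yes → true
  item shows signs of use: no → false
  item category = electronics: jewelry == electronics is false
  days since delivery ≤ 5 days: 34 ≤ 5 is false
  original tags attached: yes → true
  restocking fee paid: yes → true
  item price ≥ 1280.12 USD: 2063.92 ≥ 1280.12 is true
  NOT receipt or order number provided: yes → false
  packaging opened: yes → true
  item category = apparel: jewelry == apparel is false
  return reason = wrong-item: wrong-item == wrong-item is true
  days since delivery ≥ 96 days: 34 ≥ 96 is false
Combine:
[1.1.1] true AND true = true
[1.1.2] true AND true = true
[1.1] true AND true = true
[1] NOT true = false
[2.1.1.1.1] false OR false = false
[2.1.1.1.2] false AND true = false
[2.1.1.1] false OR false = false
[2.1.1] NOT false = true
[2.1] NOT true = false
[2] NOT false = true
[3.3] true OR false = true
[3] true AND true AND true = true
[4.1.3.1.1.1] false OR true = true
[4.1.3.1.1] NOT true = false
[4.1.3.1] NOT false = true
[4.1.3] NOT true = false
[4.1] true AND false AND false = false
[4] NOT false = true
[5] false → true (antecedent false ⇒ implication holds) = true
[root] false AND true AND true AND true AND true = false
Overall: false → refused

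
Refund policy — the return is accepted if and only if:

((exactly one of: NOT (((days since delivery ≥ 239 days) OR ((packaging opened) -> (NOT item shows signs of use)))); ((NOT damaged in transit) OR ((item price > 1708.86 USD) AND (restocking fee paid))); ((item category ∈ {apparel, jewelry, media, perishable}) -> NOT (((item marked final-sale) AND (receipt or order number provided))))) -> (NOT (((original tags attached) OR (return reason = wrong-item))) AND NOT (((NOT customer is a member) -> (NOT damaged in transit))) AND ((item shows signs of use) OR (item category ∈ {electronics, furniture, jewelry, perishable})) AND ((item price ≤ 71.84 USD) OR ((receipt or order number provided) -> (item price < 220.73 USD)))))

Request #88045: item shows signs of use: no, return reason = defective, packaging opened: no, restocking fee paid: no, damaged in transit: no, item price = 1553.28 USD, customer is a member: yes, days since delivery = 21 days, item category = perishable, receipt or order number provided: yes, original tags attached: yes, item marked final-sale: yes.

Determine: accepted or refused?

Atomic conditions:
  days since delivery ≥ 239 days: 21 ≥ 239 is false
  packaging opened: no → false
  NOT item shows signs of use: no → true
  NOT damaged in transit: no → true
  item price > 1708.86 USD: 1553.28 > 1708.86 is false
  restocking fee paid: no → false
  item category ∈ {apparel, jewelry, media, perishable}: perishable is in the set → true
  item marked final-sale: yes → true
  receipt or order number provided: yes → true
  original tags attached: yes → true
  return reason = wrong-item: defective == wrong-item is false
  NOT customer is a member: yes → false
  item shows signs of use: no → false
  item category ∈ {electronics, furniture, jewelry, perishable}: perishable is in the set → true
  item price ≤ 71.84 USD: 1553.28 ≤ 71.84 is false
  item price < 220.73 USD: 1553.28 < 220.73 is false
Combine:
[1.1.1.2] false → true (antecedent false ⇒ implication holds) = true
[1.1.1] false OR true = true
[1.1] NOT true = false
[1.2.2] false AND false = false
[1.2] true OR false = true
[1.3.2.1] true AND true = true
[1.3.2] NOT true = false
[1.3] true → false = false
[1] exactly-one(false, true, false) = true
[2.1.1] true OR false = true
[2.1] NOT true = false
[2.2.1] false → true (antecedent false ⇒ implication holds) = true
[2.2] NOT true = false
[2.3] false OR true = true
[2.4.2] true → false = false
[2.4] false OR false = false
[2] false AND false AND true AND false = false
[root] true → false = false
Overall: false → refused

Refused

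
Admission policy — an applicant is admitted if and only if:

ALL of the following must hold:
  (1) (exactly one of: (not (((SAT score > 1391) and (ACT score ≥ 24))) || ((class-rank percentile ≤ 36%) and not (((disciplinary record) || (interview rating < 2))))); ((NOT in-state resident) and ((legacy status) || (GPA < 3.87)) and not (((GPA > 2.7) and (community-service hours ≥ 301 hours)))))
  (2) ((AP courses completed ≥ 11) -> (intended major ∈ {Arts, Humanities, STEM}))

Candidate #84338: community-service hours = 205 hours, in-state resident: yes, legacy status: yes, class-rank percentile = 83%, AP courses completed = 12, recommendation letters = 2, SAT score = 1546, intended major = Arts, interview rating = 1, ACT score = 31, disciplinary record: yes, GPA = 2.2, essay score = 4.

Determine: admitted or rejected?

Atomic conditions:
  SAT score > 1391: 1546 > 1391 is true
  ACT score ≥ 24: 31 ≥ 24 is true
  class-rank percentile ≤ 36%: 83 ≤ 36 is false
  disciplinary record: yes → true
  interview rating < 2: 1 < 2 is true
  NOT in-state resident: yes → false
  legacy status: yes → true
  GPA < 3.87: 2.2 < 3.87 is true
  GPA > 2.7: 2.2 > 2.7 is false
  community-service hours ≥ 301 hours: 205 ≥ 301 is false
  AP courses completed ≥ 11: 12 ≥ 11 is true
  intended major ∈ {Arts, Humanities, STEM}: Arts is in the set → true
Combine:
[1.1.1.1] true AND true = true
[1.1.1] NOT true = false
[1.1.2.2.1] true OR true = true
[1.1.2.2] NOT true = false
[1.1.2] false AND false = false
[1.1] false OR false = false
[1.2.2] true OR true = true
[1.2.3.1] false AND false = false
[1.2.3] NOT false = true
[1.2] false AND true AND true = false
[1] exactly-one(false, false) = false
[2] true → true = true
[root] false AND true = false
Overall: false → rejected

Rejected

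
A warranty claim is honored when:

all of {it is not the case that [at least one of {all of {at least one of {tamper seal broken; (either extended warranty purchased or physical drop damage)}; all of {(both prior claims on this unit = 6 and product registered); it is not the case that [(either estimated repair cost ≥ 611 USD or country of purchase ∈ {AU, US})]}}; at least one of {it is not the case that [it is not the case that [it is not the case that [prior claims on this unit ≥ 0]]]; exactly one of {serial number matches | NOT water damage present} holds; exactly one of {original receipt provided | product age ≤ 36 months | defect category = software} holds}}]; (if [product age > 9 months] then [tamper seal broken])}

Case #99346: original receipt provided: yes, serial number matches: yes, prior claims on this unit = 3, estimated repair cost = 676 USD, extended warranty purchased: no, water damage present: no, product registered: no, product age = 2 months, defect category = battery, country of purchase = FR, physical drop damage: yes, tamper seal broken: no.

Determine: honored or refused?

Atomic conditions:
  tamper seal broken: no → false
  extended warranty purchased: no → false
  physical drop damage: yes → true
  prior claims on this unit = 6: 3 == 6 is false
  product registered: no → false
  estimated repair cost ≥ 611 USD: 676 ≥ 611 is true
  country of purchase ∈ {AU, US}: FR is not in the set → false
  prior claims on this unit ≥ 0: 3 ≥ 0 is true
  serial number matches: yes → true
  NOT water damage present: no → true
  original receipt provided: yes → true
  product age ≤ 36 months: 2 ≤ 36 is true
  defect category = software: battery == software is false
  product age > 9 months: 2 > 9 is false
Combine:
[1.1.1.1.2] false OR true = true
[1.1.1.1] false OR true = true
[1.1.1.2.1] false AND false = false
[1.1.1.2.2.1] true OR false = true
[1.1.1.2.2] NOT true = false
[1.1.1.2] false AND false = false
[1.1.1] true AND false = false
[1.1.2.1.1.1] NOT true = false
[1.1.2.1.1] NOT false = true
[1.1.2.1] NOT true = false
[1.1.2.2] exactly-one(true, true) = false
[1.1.2.3] exactly-one(true, true, false) = false
[1.1.2] false OR false OR false = false
[1.1] false OR false = false
[1] NOT false = true
[2] false → false (antecedent false ⇒ implication holds) = true
[root] true AND true = true
Overall: true → honored

Honored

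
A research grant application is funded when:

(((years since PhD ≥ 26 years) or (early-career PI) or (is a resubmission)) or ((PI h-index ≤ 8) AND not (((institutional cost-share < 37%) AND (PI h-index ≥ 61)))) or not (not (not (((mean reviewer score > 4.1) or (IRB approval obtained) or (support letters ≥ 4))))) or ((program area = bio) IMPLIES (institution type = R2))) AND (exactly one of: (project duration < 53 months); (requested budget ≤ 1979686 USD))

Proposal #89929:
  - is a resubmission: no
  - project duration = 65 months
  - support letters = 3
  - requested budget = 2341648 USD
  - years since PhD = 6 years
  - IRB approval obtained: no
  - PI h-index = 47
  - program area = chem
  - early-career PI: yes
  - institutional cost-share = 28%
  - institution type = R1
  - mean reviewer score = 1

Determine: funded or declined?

Atomic conditions:
  years since PhD ≥ 26 years: 6 ≥ 26 is false
  early-career PI: yes → true
  is a resubmission: no → false
  PI h-index ≤ 8: 47 ≤ 8 is false
  institutional cost-share < 37%: 28 < 37 is true
  PI h-index ≥ 61: 47 ≥ 61 is false
  mean reviewer score > 4.1: 1 > 4.1 is false
  IRB approval obtained: no → false
  support letters ≥ 4: 3 ≥ 4 is false
  program area = bio: chem == bio is false
  institution type = R2: R1 == R2 is false
  project duration < 53 months: 65 < 53 is false
  requested budget ≤ 1979686 USD: 2341648 ≤ 1979686 is false
Combine:
[1.1] false OR true OR false = true
[1.2.2.1] true AND false = false
[1.2.2] NOT false = true
[1.2] false AND true = false
[1.3.1.1.1] false OR false OR false = false
[1.3.1.1] NOT false = true
[1.3.1] NOT true = false
[1.3] NOT false = true
[1.4] false → false (antecedent false ⇒ implication holds) = true
[1] true OR false OR true OR true = true
[2] exactly-one(false, false) = false
[root] true AND false = false
Overall: false → declined

Declined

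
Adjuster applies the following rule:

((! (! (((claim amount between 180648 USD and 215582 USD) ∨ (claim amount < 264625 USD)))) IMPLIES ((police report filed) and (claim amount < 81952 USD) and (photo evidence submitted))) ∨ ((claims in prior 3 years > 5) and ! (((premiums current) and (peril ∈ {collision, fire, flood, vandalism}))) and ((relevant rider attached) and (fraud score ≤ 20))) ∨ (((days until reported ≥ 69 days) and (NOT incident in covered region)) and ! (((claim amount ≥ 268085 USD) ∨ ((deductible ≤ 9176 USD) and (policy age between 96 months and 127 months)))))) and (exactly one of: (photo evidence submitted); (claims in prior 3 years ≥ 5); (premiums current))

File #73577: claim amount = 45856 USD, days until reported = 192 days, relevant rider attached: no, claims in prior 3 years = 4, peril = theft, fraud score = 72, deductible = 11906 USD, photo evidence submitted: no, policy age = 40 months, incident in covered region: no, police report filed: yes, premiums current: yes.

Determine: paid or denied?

Paid

Atomic conditions:
  claim amount between 180648 USD and 215582 USD: 45856 in [180648, 215582] is false
  claim amount < 264625 USD: 45856 < 264625 is true
  police report filed: yes → true
  claim amount < 81952 USD: 45856 < 81952 is true
  photo evidence submitted: no → false
  claims in prior 3 years > 5: 4 > 5 is false
  premiums current: yes → true
  peril ∈ {collision, fire, flood, vandalism}: theft is not in the set → false
  relevant rider attached: no → false
  fraud score ≤ 20: 72 ≤ 20 is false
  days until reported ≥ 69 days: 192 ≥ 69 is true
  NOT incident in covered region: no → true
  claim amount ≥ 268085 USD: 45856 ≥ 268085 is false
  deductible ≤ 9176 USD: 11906 ≤ 9176 is false
  policy age between 96 months and 127 months: 40 in [96, 127] is false
  claims in prior 3 years ≥ 5: 4 ≥ 5 is false
Combine:
[1.1.1.1.1] false OR true = true
[1.1.1.1] NOT true = false
[1.1.1] NOT false = true
[1.1.2] true AND true AND false = false
[1.1] true → false = false
[1.2.2.1] true AND false = false
[1.2.2] NOT false = true
[1.2.3] false AND false = false
[1.2] false AND true AND false = false
[1.3.1] true AND true = true
[1.3.2.1.2] false AND false = false
[1.3.2.1] false OR false = false
[1.3.2] NOT false = true
[1.3] true AND true = true
[1] false OR false OR true = true
[2] exactly-one(false, false, true) = true
[root] true AND true = true
Overall: true → paid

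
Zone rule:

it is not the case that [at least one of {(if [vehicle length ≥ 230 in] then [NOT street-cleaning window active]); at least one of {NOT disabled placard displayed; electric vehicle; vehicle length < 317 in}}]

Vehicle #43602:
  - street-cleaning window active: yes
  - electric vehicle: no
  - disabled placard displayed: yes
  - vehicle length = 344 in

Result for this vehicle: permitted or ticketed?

Permitted

Atomic conditions:
  vehicle length ≥ 230 in: 344 ≥ 230 is true
  NOT street-cleaning window active: yes → false
  NOT disabled placard displayed: yes → false
  electric vehicle: no → false
  vehicle length < 317 in: 344 < 317 is false
Combine:
[1.1] true → false = false
[1.2] false OR false OR false = false
[1] false OR false = false
[root] NOT false = true
Overall: true → permitted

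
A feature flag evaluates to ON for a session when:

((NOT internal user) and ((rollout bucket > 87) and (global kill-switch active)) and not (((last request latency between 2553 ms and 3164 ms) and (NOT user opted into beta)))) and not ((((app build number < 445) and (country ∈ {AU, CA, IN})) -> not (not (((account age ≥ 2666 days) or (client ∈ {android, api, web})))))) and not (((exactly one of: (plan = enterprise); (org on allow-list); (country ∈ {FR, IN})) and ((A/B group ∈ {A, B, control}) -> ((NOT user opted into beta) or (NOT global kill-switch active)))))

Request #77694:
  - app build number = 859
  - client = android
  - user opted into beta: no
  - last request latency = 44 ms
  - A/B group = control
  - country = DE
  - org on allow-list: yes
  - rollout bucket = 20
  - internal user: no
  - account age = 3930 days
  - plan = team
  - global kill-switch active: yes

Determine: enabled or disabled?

Atomic conditions:
  NOT internal user: no → true
  rollout bucket > 87: 20 > 87 is false
  global kill-switch active: yes → true
  last request latency between 2553 ms and 3164 ms: 44 in [2553, 3164] is false
  NOT user opted into beta: no → true
  app build number < 445: 859 < 445 is false
  country ∈ {AU, CA, IN}: DE is not in the set → false
  account age ≥ 2666 days: 3930 ≥ 2666 is true
  client ∈ {android, api, web}: android is in the set → true
  plan = enterprise: team == enterprise is false
  org on allow-list: yes → true
  country ∈ {FR, IN}: DE is not in the set → false
  A/B group ∈ {A, B, control}: control is in the set → true
  NOT global kill-switch active: yes → false
Combine:
[1.2] false AND true = false
[1.3.1] false AND true = false
[1.3] NOT false = true
[1] true AND false AND true = false
[2.1.1] false AND false = false
[2.1.2.1.1] true OR true = true
[2.1.2.1] NOT true = false
[2.1.2] NOT false = true
[2.1] false → true (antecedent false ⇒ implication holds) = true
[2] NOT true = false
[3.1.1] exactly-one(false, true, false) = true
[3.1.2.2] true OR false = true
[3.1.2] true → true = true
[3.1] true AND true = true
[3] NOT true = false
[root] false AND false AND false = false
Overall: false → disabled

Disabled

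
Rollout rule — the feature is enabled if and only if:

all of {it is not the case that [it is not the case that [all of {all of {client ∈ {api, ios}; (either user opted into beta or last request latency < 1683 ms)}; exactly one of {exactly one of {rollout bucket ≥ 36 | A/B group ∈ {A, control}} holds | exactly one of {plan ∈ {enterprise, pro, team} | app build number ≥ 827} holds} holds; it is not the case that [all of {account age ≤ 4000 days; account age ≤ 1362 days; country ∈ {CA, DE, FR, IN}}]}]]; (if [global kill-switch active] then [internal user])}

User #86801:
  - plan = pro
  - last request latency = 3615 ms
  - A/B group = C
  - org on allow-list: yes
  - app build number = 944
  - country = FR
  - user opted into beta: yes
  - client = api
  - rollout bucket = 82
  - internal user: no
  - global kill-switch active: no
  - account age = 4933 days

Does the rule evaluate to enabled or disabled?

Enabled

Atomic conditions:
  client ∈ {api, ios}: api is in the set → true
  user opted into beta: yes → true
  last request latency < 1683 ms: 3615 < 1683 is false
  rollout bucket ≥ 36: 82 ≥ 36 is true
  A/B group ∈ {A, control}: C is not in the set → false
  plan ∈ {enterprise, pro, team}: pro is in the set → true
  app build number ≥ 827: 944 ≥ 827 is true
  account age ≤ 4000 days: 4933 ≤ 4000 is false
  account age ≤ 1362 days: 4933 ≤ 1362 is false
  country ∈ {CA, DE, FR, IN}: FR is in the set → true
  global kill-switch active: no → false
  internal user: no → false
Combine:
[1.1.1.1.2] true OR false = true
[1.1.1.1] true AND true = true
[1.1.1.2.1] exactly-one(true, false) = true
[1.1.1.2.2] exactly-one(true, true) = false
[1.1.1.2] exactly-one(true, false) = true
[1.1.1.3.1] false AND false AND true = false
[1.1.1.3] NOT false = true
[1.1.1] true AND true AND true = true
[1.1] NOT true = false
[1] NOT false = true
[2] false → false (antecedent false ⇒ implication holds) = true
[root] true AND true = true
Overall: true → enabled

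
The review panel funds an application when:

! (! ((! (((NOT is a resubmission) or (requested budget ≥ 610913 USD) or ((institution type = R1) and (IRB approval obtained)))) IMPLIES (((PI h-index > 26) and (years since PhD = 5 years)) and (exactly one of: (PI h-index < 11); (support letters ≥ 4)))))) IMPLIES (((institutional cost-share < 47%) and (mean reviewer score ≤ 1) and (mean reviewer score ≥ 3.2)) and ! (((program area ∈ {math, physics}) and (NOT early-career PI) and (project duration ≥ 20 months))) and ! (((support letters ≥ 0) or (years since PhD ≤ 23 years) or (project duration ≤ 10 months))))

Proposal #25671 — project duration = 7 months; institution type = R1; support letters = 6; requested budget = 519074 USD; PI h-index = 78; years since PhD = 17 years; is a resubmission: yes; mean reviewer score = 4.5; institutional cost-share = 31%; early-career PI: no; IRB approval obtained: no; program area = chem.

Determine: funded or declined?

Funded

Atomic conditions:
  NOT is a resubmission: yes → false
  requested budget ≥ 610913 USD: 519074 ≥ 610913 is false
  institution type = R1: R1 == R1 is true
  IRB approval obtained: no → false
  PI h-index > 26: 78 > 26 is true
  years since PhD = 5 years: 17 == 5 is false
  PI h-index < 11: 78 < 11 is false
  support letters ≥ 4: 6 ≥ 4 is true
  institutional cost-share < 47%: 31 < 47 is true
  mean reviewer score ≤ 1: 4.5 ≤ 1 is false
  mean reviewer score ≥ 3.2: 4.5 ≥ 3.2 is true
  program area ∈ {math, physics}: chem is not in the set → false
  NOT early-career PI: no → true
  project duration ≥ 20 months: 7 ≥ 20 is false
  support letters ≥ 0: 6 ≥ 0 is true
  years since PhD ≤ 23 years: 17 ≤ 23 is true
  project duration ≤ 10 months: 7 ≤ 10 is true
Combine:
[1.1.1.1.1.3] true AND false = false
[1.1.1.1.1] false OR false OR false = false
[1.1.1.1] NOT false = true
[1.1.1.2.1] true AND false = false
[1.1.1.2.2] exactly-one(false, true) = true
[1.1.1.2] false AND true = false
[1.1.1] true → false = false
[1.1] NOT false = true
[1] NOT true = false
[2.1] true AND false AND true = false
[2.2.1] false AND true AND false = false
[2.2] NOT false = true
[2.3.1] true OR true OR true = true
[2.3] NOT true = false
[2] false AND true AND false = false
[root] false → false (antecedent false ⇒ implication holds) = true
Overall: true → funded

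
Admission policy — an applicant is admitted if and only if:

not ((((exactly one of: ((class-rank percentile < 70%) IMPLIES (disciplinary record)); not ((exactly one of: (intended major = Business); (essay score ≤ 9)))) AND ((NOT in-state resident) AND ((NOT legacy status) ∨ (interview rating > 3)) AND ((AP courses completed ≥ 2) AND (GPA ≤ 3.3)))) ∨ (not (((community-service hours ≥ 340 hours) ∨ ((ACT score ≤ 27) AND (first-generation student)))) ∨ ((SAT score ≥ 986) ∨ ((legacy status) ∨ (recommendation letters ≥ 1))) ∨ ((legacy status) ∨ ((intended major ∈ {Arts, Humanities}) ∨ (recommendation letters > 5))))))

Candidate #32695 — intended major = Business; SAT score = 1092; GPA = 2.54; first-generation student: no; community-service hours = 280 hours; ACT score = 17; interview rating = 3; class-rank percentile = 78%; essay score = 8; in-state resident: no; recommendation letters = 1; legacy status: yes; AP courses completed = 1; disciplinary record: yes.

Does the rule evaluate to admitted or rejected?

Atomic conditions:
  class-rank percentile < 70%: 78 < 70 is false
  disciplinary record: yes → true
  intended major = Business: Business == Business is true
  essay score ≤ 9: 8 ≤ 9 is true
  NOT in-state resident: no → true
  NOT legacy status: yes → false
  interview rating > 3: 3 > 3 is false
  AP courses completed ≥ 2: 1 ≥ 2 is false
  GPA ≤ 3.3: 2.54 ≤ 3.3 is true
  community-service hours ≥ 340 hours: 280 ≥ 340 is false
  ACT score ≤ 27: 17 ≤ 27 is true
  first-generation student: no → false
  SAT score ≥ 986: 1092 ≥ 986 is true
  legacy status: yes → true
  recommendation letters ≥ 1: 1 ≥ 1 is true
  intended major ∈ {Arts, Humanities}: Business is not in the set → false
  recommendation letters > 5: 1 > 5 is false
Combine:
[1.1.1.1] false → true (antecedent false ⇒ implication holds) = true
[1.1.1.2.1] exactly-one(true, true) = false
[1.1.1.2] NOT false = true
[1.1.1] exactly-one(true, true) = false
[1.1.2.2] false OR false = false
[1.1.2.3] false AND true = false
[1.1.2] true AND false AND false = false
[1.1] false AND false = false
[1.2.1.1.2] true AND false = false
[1.2.1.1] false OR false = false
[1.2.1] NOT false = true
[1.2.2.2] true OR true = true
[1.2.2] true OR true = true
[1.2.3.2] false OR false = false
[1.2.3] true OR false = true
[1.2] true OR true OR true = true
[1] false OR true = true
[root] NOT true = false
Overall: false → rejected

Rejected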